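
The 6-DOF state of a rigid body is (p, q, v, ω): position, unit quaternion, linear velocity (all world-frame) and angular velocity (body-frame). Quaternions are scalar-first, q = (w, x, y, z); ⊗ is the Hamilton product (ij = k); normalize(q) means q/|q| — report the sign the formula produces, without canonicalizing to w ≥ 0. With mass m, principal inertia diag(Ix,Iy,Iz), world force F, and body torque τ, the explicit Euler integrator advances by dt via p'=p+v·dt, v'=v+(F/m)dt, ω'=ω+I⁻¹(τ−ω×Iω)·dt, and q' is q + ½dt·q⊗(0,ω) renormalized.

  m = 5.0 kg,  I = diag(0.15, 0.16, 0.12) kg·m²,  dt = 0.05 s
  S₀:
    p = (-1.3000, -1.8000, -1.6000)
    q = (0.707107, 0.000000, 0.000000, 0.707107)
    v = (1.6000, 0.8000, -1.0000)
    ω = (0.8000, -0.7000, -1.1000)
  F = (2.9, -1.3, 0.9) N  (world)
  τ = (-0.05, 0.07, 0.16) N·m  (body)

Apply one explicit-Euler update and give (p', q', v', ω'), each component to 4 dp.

p' = p + v·dt = (-1.2200, -1.7600, -1.6500)
v' = v + a·dt = (1.6290, 0.7870, -0.9910)
precession coupling ω×(Iω) = (-0.0308, -0.0264, -0.0056)
(τ − ω×Iω)/I = (-0.1280, 0.6025, 1.3800)
new body rate ω' = (0.7936, -0.6699, -1.0310)
2q̇ = q⊗(0,ω) = (0.7778177, 1.0606605, 0.0707107, -0.7778177)
q' = normalize(q + ½dt·q⊗(0,ω)) = (0.7260, 0.0265, 0.0018, 0.6872)

p' = (-1.2200, -1.7600, -1.6500)
q' = (0.7260, 0.0265, 0.0018, 0.6872)
v' = (1.6290, 0.7870, -0.9910)
ω' = (0.7936, -0.6699, -1.0310)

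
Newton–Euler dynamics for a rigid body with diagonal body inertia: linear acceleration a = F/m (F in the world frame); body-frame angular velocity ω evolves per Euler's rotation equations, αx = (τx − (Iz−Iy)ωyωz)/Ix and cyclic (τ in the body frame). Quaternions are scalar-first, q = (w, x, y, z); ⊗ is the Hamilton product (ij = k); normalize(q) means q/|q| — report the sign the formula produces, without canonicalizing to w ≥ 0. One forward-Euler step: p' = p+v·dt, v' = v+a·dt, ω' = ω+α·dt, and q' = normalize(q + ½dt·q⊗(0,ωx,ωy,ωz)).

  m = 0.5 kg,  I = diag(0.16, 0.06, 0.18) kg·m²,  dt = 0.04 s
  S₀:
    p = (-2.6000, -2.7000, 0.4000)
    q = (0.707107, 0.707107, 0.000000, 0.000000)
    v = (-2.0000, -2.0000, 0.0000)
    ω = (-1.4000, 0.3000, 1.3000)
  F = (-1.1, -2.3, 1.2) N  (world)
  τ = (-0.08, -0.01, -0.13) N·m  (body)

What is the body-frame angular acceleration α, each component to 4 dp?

precession coupling ω×(Iω) = (0.0468, 0.0364, 0.0420)
α = I⁻¹(τ − ω×Iω) = (-0.7925, -0.7733, -0.9556)

α = (-0.7925, -0.7733, -0.9556)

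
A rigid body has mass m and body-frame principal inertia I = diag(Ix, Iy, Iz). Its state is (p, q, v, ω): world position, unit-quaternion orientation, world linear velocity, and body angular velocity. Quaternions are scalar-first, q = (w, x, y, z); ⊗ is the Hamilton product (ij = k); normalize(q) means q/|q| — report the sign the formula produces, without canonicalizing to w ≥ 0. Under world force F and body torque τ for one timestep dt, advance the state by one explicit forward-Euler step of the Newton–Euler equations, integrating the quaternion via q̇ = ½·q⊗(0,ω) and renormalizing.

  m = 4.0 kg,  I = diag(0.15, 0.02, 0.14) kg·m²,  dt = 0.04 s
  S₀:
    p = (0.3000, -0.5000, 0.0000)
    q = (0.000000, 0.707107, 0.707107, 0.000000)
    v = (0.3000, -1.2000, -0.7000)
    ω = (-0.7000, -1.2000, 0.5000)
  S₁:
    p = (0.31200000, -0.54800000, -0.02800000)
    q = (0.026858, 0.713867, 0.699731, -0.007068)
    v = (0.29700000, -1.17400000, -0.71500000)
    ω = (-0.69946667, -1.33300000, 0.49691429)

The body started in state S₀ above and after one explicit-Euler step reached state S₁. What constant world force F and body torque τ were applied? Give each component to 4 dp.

F = (-0.3000, 2.6000, -1.5000)
τ = (-0.0700, -0.0700, -0.1200)

rate change Δω = (0.00053333, -0.13300000, -0.00308571)
precession coupling = (-0.0720, -0.0035, -0.1092)
I·α + gyro = (-0.0700, -0.0700, -0.1200)
velocity change Δv = (-0.00300000, 0.02600000, -0.01500000)
F = m·Δv/dt = (-0.3000, 2.6000, -1.5000)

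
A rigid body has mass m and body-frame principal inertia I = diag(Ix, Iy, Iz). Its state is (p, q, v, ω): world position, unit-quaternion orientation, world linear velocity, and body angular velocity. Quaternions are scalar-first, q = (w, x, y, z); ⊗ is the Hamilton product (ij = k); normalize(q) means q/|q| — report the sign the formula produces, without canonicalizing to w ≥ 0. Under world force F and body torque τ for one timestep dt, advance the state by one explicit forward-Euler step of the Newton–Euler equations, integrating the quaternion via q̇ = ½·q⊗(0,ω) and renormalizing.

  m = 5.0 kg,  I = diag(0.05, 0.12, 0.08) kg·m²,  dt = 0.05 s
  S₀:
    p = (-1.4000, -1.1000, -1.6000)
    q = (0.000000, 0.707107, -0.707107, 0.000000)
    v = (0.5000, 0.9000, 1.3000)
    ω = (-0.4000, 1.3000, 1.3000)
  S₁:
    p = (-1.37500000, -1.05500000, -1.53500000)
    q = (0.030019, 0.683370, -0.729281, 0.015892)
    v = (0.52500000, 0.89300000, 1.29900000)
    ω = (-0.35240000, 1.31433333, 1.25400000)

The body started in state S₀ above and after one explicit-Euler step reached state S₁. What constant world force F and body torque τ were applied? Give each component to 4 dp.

rate change Δω = (0.04760000, 0.01433333, -0.04600000)
I·α + gyro = (-0.0200, 0.0500, -0.1100)
velocity change Δv = (0.02500000, -0.00700000, -0.00100000)
applied force F = (2.5000, -0.7000, -0.1000)

F = (2.5000, -0.7000, -0.1000)
τ = (-0.0200, 0.0500, -0.1100)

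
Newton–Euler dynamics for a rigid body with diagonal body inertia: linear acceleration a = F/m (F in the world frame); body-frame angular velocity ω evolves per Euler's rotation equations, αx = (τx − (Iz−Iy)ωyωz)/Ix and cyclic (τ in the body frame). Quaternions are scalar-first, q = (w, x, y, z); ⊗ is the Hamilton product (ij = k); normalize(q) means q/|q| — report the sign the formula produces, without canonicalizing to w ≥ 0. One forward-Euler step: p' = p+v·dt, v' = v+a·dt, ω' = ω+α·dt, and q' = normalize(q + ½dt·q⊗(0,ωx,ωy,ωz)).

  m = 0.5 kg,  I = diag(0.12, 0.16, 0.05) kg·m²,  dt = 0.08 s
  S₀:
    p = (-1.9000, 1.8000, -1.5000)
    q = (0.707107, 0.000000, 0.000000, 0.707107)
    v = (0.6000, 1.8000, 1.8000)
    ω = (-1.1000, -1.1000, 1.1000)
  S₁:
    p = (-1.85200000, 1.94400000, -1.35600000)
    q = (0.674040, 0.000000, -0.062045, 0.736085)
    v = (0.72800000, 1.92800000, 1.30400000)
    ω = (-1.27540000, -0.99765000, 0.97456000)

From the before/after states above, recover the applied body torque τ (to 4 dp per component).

rate change Δω = (-0.17540000, 0.10235000, -0.12544000)
precession coupling = (0.1331, -0.0847, 0.0484)
I·α + gyro = (-0.1300, 0.1200, -0.0300)

τ = (-0.1300, 0.1200, -0.0300)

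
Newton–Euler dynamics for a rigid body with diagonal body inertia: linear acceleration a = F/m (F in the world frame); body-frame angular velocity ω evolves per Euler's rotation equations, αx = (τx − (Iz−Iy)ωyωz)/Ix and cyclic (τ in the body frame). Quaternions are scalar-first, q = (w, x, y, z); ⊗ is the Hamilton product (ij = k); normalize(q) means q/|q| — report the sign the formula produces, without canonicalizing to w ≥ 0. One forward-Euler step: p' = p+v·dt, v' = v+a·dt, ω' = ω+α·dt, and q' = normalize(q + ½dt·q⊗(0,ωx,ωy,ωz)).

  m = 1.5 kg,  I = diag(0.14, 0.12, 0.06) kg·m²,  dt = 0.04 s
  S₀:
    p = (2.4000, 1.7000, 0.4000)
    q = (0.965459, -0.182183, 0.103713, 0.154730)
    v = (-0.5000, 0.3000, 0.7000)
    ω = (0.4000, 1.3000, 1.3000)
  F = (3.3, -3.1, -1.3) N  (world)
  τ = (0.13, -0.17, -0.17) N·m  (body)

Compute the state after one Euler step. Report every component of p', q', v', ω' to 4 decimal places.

p' = (2.3800, 1.7120, 0.4280)
q' = (0.9595, -0.1757, 0.1347, 0.1741)
v' = (-0.4120, 0.2173, 0.6653)
ω' = (0.4661, 1.2295, 1.1936)

a = (2.2000, -2.0667, -0.8667)
new position p' = (2.3800, 1.7120, 0.4280)
new velocity v' = (-0.4120, 0.2173, 0.6653)
α = I⁻¹(τ − ω×Iω) = (1.6529, -1.7633, -2.6600)
new body rate ω' = (0.4661, 1.2295, 1.1936)
q⊗(0,ω) = (-0.2631027, 0.3198615, 1.5538266, 0.9767736)
q + ½dt·q⊗(0,ω), renormalized = (0.9595, -0.1757, 0.1347, 0.1741)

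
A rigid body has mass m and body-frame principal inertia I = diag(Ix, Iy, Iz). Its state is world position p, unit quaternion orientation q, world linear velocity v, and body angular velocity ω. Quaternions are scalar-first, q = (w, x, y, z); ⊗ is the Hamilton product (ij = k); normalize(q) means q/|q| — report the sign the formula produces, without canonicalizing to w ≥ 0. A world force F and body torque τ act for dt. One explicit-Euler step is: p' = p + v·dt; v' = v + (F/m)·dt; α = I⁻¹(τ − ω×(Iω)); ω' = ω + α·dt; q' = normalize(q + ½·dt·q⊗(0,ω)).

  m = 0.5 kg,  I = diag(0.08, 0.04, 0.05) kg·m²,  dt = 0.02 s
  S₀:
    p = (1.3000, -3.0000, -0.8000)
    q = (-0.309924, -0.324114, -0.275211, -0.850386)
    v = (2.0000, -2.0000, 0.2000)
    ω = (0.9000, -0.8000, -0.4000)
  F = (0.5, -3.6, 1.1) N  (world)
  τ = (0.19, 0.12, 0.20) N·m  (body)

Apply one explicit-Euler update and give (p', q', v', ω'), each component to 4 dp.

p' = (1.3400, -3.0400, -0.7960)
q' = (-0.3126, -0.3326, -0.2817, -0.8440)
v' = (2.0200, -2.1440, 0.2440)
ω' = (0.9467, -0.7346, -0.3315)

a = F/m = (1.0000, -7.2000, 2.2000)
p + v·dt = (1.3400, -3.0400, -0.7960)
v + (F/m)dt = (2.0200, -2.1440, 0.2440)
ω×(Iω) gyroscopic = (0.0032, -0.0108, 0.0288)
α = I⁻¹(τ − ω×Iω) = (2.3350, 3.2700, 3.4240)
ω' = ω + α·dt = (0.9467, -0.7346, -0.3315)
2q̇ = q⊗(0,ω) = (-0.2686206, -0.8491560, -0.6470538, 0.6309507)
q' = normalize(q + ½dt·q⊗(0,ω)) = (-0.3126, -0.3326, -0.2817, -0.8440)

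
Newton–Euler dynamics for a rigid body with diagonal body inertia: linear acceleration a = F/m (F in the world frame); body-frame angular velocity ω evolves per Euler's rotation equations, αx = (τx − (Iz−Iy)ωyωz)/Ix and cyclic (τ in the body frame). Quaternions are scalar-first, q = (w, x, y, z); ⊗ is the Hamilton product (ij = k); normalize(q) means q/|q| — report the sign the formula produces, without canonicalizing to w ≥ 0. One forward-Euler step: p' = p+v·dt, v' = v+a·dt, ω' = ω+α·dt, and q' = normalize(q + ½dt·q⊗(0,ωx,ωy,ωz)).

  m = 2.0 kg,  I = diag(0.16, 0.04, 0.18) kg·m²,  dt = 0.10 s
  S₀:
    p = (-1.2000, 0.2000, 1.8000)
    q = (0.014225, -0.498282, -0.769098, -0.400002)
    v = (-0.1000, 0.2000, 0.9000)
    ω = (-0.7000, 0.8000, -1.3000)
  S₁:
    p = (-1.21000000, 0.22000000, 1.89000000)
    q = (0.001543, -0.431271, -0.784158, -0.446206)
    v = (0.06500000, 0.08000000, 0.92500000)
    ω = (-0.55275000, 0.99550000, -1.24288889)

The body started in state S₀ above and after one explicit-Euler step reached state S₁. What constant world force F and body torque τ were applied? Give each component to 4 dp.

F = (3.3000, -2.4000, 0.5000)
τ = (0.0900, 0.0600, 0.1700)

Δω = ω₁−ω₀ = (0.14725000, 0.19550000, 0.05711111)
precession coupling = (-0.1456, -0.0182, 0.0672)
τ = I·(Δω/dt) + ω₀×(Iω₀) = (0.0900, 0.0600, 0.1700)
v₁ − v₀ = (0.16500000, -0.12000000, 0.02500000)
applied force F = (3.3000, -2.4000, 0.5000)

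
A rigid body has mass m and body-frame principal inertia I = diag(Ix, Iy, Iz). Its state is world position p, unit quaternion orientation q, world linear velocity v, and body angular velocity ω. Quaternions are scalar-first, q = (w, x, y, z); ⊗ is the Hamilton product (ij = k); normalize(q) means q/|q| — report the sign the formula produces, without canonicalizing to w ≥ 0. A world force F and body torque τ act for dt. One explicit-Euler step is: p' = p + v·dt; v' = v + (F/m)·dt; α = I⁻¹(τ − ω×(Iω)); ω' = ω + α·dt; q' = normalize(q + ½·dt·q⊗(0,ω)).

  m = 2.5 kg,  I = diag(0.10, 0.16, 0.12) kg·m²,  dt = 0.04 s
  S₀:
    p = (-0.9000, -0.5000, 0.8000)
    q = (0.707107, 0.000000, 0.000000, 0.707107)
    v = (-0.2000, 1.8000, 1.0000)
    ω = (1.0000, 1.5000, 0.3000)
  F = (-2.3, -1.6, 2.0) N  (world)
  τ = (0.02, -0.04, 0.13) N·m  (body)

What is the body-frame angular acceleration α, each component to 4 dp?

α = (0.3800, -0.2125, 0.3333)

gyro term ω×Iω = (-0.0180, -0.0060, 0.0900)
(τ − ω×Iω)/I = (0.3800, -0.2125, 0.3333)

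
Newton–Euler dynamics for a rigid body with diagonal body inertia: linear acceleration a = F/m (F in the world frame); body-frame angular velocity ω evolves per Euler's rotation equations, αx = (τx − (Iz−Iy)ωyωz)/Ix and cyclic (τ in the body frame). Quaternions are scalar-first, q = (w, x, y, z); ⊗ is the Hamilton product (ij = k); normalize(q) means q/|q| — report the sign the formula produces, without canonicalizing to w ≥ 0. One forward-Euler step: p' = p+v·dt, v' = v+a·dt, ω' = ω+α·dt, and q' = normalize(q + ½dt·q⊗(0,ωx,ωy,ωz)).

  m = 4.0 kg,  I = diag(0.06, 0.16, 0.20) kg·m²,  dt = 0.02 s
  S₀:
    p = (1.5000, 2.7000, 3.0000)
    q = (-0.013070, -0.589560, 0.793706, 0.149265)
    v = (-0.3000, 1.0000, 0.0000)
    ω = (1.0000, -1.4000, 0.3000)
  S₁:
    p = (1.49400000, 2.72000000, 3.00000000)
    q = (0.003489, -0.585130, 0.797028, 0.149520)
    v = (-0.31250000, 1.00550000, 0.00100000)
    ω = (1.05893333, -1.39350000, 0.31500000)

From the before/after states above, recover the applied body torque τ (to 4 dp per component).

Δω = ω₁−ω₀ = (0.05893333, 0.00650000, 0.01500000)
gyro term ω₀×Iω₀ = (-0.0168, -0.0420, -0.1400)
τ = I·(Δω/dt) + ω₀×(Iω₀) = (0.1600, 0.0100, 0.0100)

τ = (0.1600, 0.0100, 0.0100)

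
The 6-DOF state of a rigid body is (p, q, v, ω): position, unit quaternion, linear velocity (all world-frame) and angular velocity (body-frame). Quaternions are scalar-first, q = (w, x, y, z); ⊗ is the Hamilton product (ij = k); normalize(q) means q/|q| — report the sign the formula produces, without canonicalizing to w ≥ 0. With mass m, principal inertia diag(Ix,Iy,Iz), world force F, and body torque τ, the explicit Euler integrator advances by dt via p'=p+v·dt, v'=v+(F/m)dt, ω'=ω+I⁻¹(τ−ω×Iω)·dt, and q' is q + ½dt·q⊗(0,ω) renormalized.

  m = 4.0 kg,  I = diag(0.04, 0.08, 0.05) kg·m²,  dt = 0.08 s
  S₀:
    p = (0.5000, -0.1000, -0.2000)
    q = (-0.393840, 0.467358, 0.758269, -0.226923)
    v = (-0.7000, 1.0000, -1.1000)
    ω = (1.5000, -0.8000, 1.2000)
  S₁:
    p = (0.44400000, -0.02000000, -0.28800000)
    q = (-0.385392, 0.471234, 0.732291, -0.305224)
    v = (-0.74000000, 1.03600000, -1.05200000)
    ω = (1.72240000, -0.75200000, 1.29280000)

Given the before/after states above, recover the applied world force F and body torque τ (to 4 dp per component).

velocity change Δv = (-0.04000000, 0.03600000, 0.04800000)
F = m·Δv/dt = (-2.0000, 1.8000, 2.4000)
rate change Δω = (0.22240000, 0.04800000, 0.09280000)
I·α + gyro = (0.1400, 0.0300, 0.0100)

F = (-2.0000, 1.8000, 2.4000)
τ = (0.1400, 0.0300, 0.0100)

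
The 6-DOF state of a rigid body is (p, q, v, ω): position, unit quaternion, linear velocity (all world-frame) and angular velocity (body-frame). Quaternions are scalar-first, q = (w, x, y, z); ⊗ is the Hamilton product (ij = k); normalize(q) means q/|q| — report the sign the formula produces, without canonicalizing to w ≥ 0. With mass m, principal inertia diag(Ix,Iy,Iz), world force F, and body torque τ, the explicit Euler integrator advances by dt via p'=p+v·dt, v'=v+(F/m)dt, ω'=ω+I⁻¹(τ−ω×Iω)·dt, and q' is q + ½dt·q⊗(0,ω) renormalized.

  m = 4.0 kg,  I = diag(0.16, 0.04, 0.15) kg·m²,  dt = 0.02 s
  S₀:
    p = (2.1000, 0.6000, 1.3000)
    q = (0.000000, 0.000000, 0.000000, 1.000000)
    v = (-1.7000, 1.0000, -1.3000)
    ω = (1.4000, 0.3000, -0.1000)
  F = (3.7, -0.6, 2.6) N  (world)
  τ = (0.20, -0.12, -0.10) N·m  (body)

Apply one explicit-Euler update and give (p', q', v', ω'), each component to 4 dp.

precession coupling ω×(Iω) = (-0.0033, -0.0014, -0.0504)
α = I⁻¹(τ − ω×Iω) = (1.2706, -2.9650, -0.3307)
ω + α·dt = (1.4254, 0.2407, -0.1066)
q⊗(0,ω) = (0.1000000, -0.3000000, 1.4000000, 0.0000000)
q' = normalize(q + ½dt·q⊗(0,ω)) = (0.0010, -0.0030, 0.0140, 0.9999)
a = (0.9250, -0.1500, 0.6500)
p + v·dt = (2.0660, 0.6200, 1.2740)
v' = v + a·dt = (-1.6815, 0.9970, -1.2870)

p' = (2.0660, 0.6200, 1.2740)
q' = (0.0010, -0.0030, 0.0140, 0.9999)
v' = (-1.6815, 0.9970, -1.2870)
ω' = (1.4254, 0.2407, -0.1066)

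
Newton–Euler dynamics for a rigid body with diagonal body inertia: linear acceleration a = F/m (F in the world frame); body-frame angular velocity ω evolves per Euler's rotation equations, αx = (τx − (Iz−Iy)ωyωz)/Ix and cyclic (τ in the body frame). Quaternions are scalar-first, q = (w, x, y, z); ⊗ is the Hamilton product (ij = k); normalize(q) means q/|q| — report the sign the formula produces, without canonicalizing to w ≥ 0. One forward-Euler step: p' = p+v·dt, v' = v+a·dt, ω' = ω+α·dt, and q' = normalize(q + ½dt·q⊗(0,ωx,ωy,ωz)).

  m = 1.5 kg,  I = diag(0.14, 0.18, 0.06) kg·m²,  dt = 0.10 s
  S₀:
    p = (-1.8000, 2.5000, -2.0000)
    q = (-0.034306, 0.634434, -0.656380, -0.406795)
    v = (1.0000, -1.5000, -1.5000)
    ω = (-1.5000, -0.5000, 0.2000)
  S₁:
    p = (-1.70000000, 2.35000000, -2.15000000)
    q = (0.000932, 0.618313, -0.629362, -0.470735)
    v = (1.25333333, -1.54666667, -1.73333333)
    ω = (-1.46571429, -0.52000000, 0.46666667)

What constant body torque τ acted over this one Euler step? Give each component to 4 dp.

τ = (0.0600, -0.0600, 0.1900)

rate change Δω = (0.03428571, -0.02000000, 0.26666667)
precession coupling = (0.0120, -0.0240, 0.0300)
τ = I·(Δω/dt) + ω₀×(Iω₀) = (0.0600, -0.0600, 0.1900)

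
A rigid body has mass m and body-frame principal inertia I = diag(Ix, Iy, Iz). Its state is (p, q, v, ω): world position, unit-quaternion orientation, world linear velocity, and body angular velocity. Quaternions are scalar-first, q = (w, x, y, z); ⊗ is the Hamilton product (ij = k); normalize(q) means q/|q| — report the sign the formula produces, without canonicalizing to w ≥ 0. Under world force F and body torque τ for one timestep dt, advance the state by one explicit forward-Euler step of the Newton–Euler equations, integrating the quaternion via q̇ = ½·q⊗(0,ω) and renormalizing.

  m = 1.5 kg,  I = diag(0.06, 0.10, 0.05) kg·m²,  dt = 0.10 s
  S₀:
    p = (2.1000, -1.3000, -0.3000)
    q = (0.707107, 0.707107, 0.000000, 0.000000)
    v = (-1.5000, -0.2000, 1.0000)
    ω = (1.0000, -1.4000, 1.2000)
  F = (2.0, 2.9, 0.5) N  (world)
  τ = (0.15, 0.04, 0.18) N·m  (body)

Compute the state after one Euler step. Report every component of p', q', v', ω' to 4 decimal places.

p' = (1.9500, -1.3200, -0.2000)
q' = (0.6681, 0.7384, -0.0914, -0.0070)
v' = (-1.3667, -0.0067, 1.0333)
ω' = (1.1100, -1.3720, 1.6720)

a = (1.3333, 1.9333, 0.3333)
p' = p + v·dt = (1.9500, -1.3200, -0.2000)
v + (F/m)dt = (-1.3667, -0.0067, 1.0333)
precession coupling ω×(Iω) = (0.0840, 0.0120, -0.0560)
angular accel α = (1.1000, 0.2800, 4.7200)
new body rate ω' = (1.1100, -1.3720, 1.6720)
q⊗(0,ω) = (-0.7071070, 0.7071070, -1.8384782, -0.1414214)
q' = normalize(q + ½dt·q⊗(0,ω)) = (0.6681, 0.7384, -0.0914, -0.0070)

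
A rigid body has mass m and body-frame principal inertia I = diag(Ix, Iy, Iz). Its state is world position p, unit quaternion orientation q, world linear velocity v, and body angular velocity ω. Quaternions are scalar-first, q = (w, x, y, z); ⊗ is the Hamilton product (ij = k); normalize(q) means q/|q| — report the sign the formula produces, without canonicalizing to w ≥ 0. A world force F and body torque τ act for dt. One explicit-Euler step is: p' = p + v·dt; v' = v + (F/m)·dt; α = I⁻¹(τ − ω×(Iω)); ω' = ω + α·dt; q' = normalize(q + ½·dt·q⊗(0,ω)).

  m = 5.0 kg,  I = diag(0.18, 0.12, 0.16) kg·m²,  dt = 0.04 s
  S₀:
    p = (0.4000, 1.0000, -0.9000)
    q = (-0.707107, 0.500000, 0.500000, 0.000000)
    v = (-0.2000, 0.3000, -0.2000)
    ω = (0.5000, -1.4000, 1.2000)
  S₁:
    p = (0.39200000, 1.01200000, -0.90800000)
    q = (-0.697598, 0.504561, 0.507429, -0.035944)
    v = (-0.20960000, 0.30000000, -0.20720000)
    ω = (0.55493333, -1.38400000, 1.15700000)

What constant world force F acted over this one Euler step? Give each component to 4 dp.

velocity change Δv = (-0.00960000, 0.00000000, -0.00720000)
applied force F = (-1.2000, 0.0000, -0.9000)

F = (-1.2000, 0.0000, -0.9000)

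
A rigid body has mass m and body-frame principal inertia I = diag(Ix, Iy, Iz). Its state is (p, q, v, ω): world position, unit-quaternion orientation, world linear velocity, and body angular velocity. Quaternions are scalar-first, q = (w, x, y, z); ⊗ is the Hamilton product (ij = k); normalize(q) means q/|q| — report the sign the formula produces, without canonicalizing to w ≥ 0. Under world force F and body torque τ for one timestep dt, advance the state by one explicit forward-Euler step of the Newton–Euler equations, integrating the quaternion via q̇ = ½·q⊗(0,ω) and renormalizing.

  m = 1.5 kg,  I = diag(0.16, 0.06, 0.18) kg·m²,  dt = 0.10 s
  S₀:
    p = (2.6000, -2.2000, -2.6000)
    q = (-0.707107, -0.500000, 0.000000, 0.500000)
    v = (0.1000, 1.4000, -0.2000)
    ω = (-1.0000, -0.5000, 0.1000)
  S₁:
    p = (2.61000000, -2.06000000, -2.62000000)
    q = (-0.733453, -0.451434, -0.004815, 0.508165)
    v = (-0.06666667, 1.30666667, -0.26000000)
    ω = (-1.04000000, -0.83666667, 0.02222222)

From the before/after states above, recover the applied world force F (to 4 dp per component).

v₁ − v₀ = (-0.16666667, -0.09333333, -0.06000000)
applied force F = (-2.5000, -1.4000, -0.9000)

F = (-2.5000, -1.4000, -0.9000)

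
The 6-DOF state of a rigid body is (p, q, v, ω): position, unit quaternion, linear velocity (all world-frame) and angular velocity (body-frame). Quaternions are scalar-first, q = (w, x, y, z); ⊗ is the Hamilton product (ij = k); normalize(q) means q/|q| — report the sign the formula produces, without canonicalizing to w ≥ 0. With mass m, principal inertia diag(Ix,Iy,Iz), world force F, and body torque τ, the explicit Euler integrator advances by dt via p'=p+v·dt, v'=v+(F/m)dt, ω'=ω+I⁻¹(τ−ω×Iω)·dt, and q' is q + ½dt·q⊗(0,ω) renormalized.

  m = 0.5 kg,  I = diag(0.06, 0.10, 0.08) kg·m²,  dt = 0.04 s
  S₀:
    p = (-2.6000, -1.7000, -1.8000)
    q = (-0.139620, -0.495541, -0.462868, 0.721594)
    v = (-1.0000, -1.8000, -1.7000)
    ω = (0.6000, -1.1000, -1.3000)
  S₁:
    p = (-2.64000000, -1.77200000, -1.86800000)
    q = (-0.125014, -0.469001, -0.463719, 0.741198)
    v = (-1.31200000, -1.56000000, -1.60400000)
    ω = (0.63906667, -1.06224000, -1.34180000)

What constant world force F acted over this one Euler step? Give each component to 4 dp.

F = (-3.9000, 3.0000, 1.2000)

Δv = v₁−v₀ = (-0.31200000, 0.24000000, 0.09600000)
m·(v₁−v₀)/dt = (-3.9000, 3.0000, 1.2000)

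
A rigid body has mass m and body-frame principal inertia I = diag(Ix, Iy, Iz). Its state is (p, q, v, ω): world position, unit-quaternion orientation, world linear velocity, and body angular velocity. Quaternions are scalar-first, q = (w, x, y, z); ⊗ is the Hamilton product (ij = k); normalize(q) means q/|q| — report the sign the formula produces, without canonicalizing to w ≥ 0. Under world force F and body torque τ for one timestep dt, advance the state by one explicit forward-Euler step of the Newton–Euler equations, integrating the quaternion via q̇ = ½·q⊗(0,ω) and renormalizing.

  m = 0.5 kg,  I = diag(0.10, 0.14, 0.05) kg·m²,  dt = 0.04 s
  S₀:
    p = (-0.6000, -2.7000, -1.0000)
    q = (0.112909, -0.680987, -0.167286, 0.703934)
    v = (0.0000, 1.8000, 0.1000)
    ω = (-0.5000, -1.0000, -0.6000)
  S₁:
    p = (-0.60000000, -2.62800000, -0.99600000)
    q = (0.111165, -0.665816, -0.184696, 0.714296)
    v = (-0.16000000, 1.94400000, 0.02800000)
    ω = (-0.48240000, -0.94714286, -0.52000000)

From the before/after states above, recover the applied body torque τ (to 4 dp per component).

τ = (-0.0100, 0.2000, 0.1200)

ω₁ − ω₀ = (0.01760000, 0.05285714, 0.08000000)
precession coupling = (-0.0540, 0.0150, 0.0200)
τ = I·(Δω/dt) + ω₀×(Iω₀) = (-0.0100, 0.2000, 0.1200)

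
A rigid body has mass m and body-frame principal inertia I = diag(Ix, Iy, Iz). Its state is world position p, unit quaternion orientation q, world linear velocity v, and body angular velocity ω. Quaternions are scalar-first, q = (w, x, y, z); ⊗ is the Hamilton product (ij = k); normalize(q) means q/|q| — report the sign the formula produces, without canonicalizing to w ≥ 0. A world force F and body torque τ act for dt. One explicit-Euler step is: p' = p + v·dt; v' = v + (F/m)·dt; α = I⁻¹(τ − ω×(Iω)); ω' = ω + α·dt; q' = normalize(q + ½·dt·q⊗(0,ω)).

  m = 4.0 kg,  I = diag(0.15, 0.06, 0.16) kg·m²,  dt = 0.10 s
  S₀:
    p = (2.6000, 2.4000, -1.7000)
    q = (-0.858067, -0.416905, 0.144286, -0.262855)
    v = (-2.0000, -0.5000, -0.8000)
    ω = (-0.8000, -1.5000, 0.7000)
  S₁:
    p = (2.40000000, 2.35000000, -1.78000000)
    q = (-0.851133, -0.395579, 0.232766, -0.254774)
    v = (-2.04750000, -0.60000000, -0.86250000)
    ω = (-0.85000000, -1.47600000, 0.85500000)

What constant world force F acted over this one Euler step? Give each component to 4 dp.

velocity change Δv = (-0.04750000, -0.10000000, -0.06250000)
m·(v₁−v₀)/dt = (-1.9000, -4.0000, -2.5000)

F = (-1.9000, -4.0000, -2.5000)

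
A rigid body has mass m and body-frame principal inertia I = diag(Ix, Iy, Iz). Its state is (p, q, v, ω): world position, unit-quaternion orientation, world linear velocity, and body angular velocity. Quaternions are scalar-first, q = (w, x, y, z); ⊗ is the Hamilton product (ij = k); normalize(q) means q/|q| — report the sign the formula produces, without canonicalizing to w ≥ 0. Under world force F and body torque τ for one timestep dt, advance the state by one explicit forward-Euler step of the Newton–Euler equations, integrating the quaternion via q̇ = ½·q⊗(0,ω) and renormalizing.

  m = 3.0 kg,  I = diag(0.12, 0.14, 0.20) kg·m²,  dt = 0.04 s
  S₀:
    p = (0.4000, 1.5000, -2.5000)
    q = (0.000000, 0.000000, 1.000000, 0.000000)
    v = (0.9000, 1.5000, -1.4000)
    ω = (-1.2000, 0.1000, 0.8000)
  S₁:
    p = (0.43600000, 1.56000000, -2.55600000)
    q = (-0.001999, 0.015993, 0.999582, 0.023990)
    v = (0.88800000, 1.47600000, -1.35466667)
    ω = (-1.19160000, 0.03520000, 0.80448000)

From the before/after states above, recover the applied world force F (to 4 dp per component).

F = (-0.9000, -1.8000, 3.4000)

Δv = v₁−v₀ = (-0.01200000, -0.02400000, 0.04533333)
applied force F = (-0.9000, -1.8000, 3.4000)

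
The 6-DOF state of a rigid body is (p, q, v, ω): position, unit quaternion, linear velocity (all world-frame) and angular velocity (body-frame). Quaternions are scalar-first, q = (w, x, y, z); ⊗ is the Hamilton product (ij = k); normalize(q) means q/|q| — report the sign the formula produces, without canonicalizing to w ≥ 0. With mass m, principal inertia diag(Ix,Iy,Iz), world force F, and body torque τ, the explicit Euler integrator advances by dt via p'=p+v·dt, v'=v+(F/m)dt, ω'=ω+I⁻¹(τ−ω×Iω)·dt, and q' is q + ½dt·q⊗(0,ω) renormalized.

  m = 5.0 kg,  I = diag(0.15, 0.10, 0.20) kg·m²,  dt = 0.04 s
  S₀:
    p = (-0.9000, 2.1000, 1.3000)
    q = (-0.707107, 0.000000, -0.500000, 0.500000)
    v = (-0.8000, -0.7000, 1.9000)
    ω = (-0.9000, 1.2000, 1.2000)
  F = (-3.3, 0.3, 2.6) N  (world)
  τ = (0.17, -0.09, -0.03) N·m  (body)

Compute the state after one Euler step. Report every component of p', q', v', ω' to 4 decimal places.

a = (-0.6600, 0.0600, 0.5200)
new position p' = (-0.9320, 2.0720, 1.3760)
v + (F/m)dt = (-0.8264, -0.6976, 1.9208)
(τ − ω×Iω)/I = (0.1733, -1.4400, -0.4200)
ω' = ω + α·dt = (-0.8931, 1.1424, 1.1832)
2q̇ = q⊗(0,ω) = (0.0000000, -0.5636037, -1.2985284, -1.2985284)
q' = normalize(q + ½dt·q⊗(0,ω)) = (-0.7066, -0.0113, -0.5256, 0.4737)

p' = (-0.9320, 2.0720, 1.3760)
q' = (-0.7066, -0.0113, -0.5256, 0.4737)
v' = (-0.8264, -0.6976, 1.9208)
ω' = (-0.8931, 1.1424, 1.1832)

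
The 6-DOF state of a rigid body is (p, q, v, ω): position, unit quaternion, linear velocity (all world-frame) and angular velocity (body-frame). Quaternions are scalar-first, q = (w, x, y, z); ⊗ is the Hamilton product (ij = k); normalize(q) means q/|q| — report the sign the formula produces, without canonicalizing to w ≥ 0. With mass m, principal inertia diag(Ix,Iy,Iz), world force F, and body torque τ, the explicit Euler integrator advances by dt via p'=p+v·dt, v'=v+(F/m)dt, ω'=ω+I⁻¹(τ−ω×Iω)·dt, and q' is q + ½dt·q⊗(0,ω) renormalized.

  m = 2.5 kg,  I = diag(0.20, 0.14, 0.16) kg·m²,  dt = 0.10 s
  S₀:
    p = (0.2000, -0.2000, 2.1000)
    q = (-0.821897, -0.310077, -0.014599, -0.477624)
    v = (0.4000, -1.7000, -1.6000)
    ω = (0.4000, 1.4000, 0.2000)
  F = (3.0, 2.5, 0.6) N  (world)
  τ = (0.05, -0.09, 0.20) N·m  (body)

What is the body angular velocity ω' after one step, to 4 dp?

precession coupling ω×(Iω) = (0.0056, 0.0032, -0.0336)
α = I⁻¹(τ − ω×Iω) = (0.2220, -0.6657, 1.4600)
ω' = ω + α·dt = (0.4222, 1.3334, 0.3460)

ω' = (0.4222, 1.3334, 0.3460)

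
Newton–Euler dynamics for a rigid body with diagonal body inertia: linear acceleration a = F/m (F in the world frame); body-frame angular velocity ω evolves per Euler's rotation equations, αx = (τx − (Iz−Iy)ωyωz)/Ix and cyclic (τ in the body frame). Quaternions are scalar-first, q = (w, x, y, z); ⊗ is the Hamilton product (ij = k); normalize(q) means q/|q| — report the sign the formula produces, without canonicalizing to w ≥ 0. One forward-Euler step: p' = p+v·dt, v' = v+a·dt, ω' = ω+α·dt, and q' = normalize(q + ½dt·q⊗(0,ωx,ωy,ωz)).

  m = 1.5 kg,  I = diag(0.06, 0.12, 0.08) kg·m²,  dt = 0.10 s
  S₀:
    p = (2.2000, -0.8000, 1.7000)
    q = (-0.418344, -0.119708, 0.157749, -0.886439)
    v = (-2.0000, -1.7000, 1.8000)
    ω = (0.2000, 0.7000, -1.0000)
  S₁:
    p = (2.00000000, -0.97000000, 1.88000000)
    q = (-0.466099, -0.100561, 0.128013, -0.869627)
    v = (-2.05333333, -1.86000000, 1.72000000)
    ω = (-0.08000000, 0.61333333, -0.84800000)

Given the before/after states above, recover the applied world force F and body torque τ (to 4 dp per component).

F = (-0.8000, -2.4000, -1.2000)
τ = (-0.1400, -0.1000, 0.1300)

velocity change Δv = (-0.05333333, -0.16000000, -0.08000000)
applied force F = (-0.8000, -2.4000, -1.2000)
rate change Δω = (-0.28000000, -0.08666667, 0.15200000)
ω₀×(Iω₀) = (0.0280, 0.0040, 0.0084)
applied torque τ = (-0.1400, -0.1000, 0.1300)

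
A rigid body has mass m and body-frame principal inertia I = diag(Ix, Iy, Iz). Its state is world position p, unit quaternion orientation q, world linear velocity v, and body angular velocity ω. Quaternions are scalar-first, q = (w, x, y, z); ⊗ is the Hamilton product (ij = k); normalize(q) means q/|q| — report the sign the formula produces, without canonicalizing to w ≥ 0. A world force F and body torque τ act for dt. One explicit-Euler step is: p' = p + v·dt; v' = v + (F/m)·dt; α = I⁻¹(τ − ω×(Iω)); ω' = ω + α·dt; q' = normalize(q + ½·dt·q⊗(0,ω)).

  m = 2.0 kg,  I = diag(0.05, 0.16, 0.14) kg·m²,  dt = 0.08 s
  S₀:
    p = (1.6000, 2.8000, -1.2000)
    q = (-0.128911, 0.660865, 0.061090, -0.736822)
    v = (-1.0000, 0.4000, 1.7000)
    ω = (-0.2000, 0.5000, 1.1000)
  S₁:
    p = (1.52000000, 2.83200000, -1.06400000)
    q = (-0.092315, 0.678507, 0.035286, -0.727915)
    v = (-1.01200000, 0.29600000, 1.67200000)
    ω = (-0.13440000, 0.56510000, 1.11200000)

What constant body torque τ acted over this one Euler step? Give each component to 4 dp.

τ = (0.0300, 0.1500, 0.0100)

rate change Δω = (0.06560000, 0.06510000, 0.01200000)
τ = I·(Δω/dt) + ω₀×(Iω₀) = (0.0300, 0.1500, 0.0100)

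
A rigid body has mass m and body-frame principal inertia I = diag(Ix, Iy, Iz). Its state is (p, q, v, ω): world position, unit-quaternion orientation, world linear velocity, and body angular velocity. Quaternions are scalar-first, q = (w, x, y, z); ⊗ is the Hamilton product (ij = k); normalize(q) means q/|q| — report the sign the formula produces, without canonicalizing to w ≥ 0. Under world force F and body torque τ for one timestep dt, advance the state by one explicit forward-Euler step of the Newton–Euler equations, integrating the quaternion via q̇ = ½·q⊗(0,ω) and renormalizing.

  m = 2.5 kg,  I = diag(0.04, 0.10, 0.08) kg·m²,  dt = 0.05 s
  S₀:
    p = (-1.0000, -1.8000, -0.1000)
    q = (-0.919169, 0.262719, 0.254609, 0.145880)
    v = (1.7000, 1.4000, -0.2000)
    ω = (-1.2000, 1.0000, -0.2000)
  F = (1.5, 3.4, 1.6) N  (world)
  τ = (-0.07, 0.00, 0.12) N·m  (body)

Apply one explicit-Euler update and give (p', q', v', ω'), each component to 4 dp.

p' = p + v·dt = (-0.9150, -1.7300, -0.1100)
v' = v + a·dt = (1.7300, 1.4680, -0.1680)
(τ − ω×Iω)/I = (-1.8500, 0.0960, 2.4000)
new body rate ω' = (-1.2925, 1.0048, -0.0800)
Hamilton product q⊗(0,ω) = (0.0898298, 0.9062010, -1.0416812, 0.7520836)
q + ½dt·q⊗(0,ω), renormalized = (-0.9162, 0.2852, 0.2284, 0.1646)

p' = (-0.9150, -1.7300, -0.1100)
q' = (-0.9162, 0.2852, 0.2284, 0.1646)
v' = (1.7300, 1.4680, -0.1680)
ω' = (-1.2925, 1.0048, -0.0800)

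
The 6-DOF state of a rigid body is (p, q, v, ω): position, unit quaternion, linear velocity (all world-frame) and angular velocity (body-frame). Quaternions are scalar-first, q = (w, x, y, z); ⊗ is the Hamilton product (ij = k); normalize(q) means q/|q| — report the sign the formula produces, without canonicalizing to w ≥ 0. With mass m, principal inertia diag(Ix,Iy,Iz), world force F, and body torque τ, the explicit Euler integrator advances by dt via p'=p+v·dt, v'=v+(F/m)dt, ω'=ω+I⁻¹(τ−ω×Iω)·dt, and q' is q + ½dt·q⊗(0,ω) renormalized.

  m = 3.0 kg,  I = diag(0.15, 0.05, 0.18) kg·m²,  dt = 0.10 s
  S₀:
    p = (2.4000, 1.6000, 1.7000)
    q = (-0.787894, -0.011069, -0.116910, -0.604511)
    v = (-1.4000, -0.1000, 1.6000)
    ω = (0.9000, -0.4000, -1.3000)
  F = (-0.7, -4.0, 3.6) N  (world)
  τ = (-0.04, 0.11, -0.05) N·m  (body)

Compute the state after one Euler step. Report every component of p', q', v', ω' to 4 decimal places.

p + v·dt = (2.2600, 1.5900, 1.8600)
v + (F/m)dt = (-1.4233, -0.2333, 1.7200)
α = I⁻¹(τ − ω×Iω) = (-0.7173, 1.4980, -0.4778)
ω' = ω + α·dt = (0.8283, -0.2502, -1.3478)
2q̇ = q⊗(0,ω) = (-0.8226662, -0.7989260, -0.2432920, 1.1339088)
q + ½dt·q⊗(0,ω), renormalized = (-0.8263, -0.0508, -0.1286, -0.5460)

p' = (2.2600, 1.5900, 1.8600)
q' = (-0.8263, -0.0508, -0.1286, -0.5460)
v' = (-1.4233, -0.2333, 1.7200)
ω' = (0.8283, -0.2502, -1.3478)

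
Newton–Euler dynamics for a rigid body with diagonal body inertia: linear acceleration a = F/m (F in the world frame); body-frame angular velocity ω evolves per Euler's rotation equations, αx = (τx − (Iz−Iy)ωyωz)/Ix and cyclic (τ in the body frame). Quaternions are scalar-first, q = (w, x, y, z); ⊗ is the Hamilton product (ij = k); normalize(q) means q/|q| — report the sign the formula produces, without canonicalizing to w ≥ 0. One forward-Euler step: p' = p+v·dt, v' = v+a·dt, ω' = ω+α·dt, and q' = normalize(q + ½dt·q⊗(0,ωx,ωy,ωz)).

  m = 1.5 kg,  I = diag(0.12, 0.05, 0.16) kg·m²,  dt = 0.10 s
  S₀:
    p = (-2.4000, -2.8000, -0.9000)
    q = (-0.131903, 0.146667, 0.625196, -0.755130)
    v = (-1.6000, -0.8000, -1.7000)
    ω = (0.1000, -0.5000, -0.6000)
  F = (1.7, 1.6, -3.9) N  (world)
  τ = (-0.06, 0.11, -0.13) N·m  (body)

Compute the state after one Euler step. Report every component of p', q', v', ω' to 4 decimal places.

p' = (-2.5600, -2.8800, -1.0700)
q' = (-0.1396, 0.1083, 0.6286, -0.7574)
v' = (-1.4867, -0.6933, -1.9600)
ω' = (0.0225, -0.2848, -0.6834)

ω×(Iω) gyroscopic = (0.0330, 0.0024, 0.0035)
(τ − ω×Iω)/I = (-0.7750, 2.1520, -0.8344)
new body rate ω' = (0.0225, -0.2848, -0.6834)
2q̇ = q⊗(0,ω) = (-0.1551467, -0.7658729, 0.0784387, -0.0567113)
q' = normalize(q + ½dt·q⊗(0,ω)) = (-0.1396, 0.1083, 0.6286, -0.7574)
a = (1.1333, 1.0667, -2.6000)
p + v·dt = (-2.5600, -2.8800, -1.0700)
new velocity v' = (-1.4867, -0.6933, -1.9600)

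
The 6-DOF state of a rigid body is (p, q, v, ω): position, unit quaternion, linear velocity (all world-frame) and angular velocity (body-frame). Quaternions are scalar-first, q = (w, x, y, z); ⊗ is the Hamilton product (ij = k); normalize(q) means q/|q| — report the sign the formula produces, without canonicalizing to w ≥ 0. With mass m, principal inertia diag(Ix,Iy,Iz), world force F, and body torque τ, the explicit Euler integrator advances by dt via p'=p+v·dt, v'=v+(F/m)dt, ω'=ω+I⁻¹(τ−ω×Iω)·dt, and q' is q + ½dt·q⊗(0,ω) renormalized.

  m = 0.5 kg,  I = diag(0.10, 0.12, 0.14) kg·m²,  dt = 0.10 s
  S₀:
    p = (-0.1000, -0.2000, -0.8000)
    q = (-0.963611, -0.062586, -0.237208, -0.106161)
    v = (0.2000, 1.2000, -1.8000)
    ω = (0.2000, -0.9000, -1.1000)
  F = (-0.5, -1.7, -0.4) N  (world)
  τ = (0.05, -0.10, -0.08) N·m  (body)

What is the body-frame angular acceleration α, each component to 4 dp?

α = (0.3020, -0.9067, -0.5457)

gyro term ω×Iω = (0.0198, 0.0088, -0.0036)
(τ − ω×Iω)/I = (0.3020, -0.9067, -0.5457)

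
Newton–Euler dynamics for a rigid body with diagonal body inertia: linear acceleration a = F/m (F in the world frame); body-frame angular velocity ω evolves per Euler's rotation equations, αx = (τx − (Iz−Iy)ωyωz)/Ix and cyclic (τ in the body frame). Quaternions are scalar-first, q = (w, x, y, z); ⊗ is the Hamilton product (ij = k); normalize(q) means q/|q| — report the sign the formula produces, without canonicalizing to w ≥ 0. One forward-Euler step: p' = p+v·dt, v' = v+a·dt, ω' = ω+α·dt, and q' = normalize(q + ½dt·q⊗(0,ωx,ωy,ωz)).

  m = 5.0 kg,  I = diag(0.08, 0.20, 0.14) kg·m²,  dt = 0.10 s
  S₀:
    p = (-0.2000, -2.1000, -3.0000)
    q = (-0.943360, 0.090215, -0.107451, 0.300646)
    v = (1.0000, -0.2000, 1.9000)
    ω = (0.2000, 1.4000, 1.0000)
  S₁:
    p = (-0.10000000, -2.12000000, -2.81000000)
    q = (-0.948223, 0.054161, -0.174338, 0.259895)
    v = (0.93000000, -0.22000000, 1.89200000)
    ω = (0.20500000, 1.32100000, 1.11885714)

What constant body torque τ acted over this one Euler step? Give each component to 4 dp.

ω₁ − ω₀ = (0.00500000, -0.07900000, 0.11885714)
gyro term ω₀×Iω₀ = (-0.0840, -0.0120, 0.0336)
I·α + gyro = (-0.0800, -0.1700, 0.2000)

τ = (-0.0800, -0.1700, 0.2000)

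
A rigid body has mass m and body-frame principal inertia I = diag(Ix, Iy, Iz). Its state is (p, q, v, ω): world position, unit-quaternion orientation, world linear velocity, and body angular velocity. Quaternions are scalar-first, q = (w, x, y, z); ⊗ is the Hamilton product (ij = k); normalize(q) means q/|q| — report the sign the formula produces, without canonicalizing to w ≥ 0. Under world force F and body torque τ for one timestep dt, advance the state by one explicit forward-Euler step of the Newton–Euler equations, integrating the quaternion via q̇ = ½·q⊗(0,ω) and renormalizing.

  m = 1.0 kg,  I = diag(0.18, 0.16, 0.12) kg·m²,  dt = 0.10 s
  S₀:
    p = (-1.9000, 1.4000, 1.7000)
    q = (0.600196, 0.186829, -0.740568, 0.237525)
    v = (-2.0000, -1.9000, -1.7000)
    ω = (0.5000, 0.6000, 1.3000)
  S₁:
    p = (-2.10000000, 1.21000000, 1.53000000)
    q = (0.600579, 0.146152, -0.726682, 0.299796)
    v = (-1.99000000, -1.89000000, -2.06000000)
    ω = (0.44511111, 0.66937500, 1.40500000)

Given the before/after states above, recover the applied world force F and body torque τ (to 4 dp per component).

F = (0.1000, 0.1000, -3.6000)
τ = (-0.1300, 0.1500, 0.1200)

Δv = v₁−v₀ = (0.01000000, 0.01000000, -0.36000000)
applied force F = (0.1000, 0.1000, -3.6000)
rate change Δω = (-0.05488889, 0.06937500, 0.10500000)
I·α + gyro = (-0.1300, 0.1500, 0.1200)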